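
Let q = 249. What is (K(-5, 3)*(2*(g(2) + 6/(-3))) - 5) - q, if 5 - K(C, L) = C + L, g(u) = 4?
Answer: -226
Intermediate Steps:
K(C, L) = 5 - C - L (K(C, L) = 5 - (C + L) = 5 + (-C - L) = 5 - C - L)
(K(-5, 3)*(2*(g(2) + 6/(-3))) - 5) - q = ((5 - 1*(-5) - 1*3)*(2*(4 + 6/(-3))) - 5) - 1*249 = ((5 + 5 - 3)*(2*(4 + 6*(-⅓))) - 5) - 249 = (7*(2*(4 - 2)) - 5) - 249 = (7*(2*2) - 5) - 249 = (7*4 - 5) - 249 = (28 - 5) - 249 = 23 - 249 = -226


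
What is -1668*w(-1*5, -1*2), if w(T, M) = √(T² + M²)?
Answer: -1668*√29 ≈ -8982.5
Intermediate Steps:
w(T, M) = √(M² + T²)
-1668*w(-1*5, -1*2) = -1668*√((-1*2)² + (-1*5)²) = -1668*√((-2)² + (-5)²) = -1668*√(4 + 25) = -1668*√29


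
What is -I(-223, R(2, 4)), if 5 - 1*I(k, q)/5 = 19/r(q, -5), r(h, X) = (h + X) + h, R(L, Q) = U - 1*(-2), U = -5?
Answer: -370/11 ≈ -33.636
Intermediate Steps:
R(L, Q) = -3 (R(L, Q) = -5 - 1*(-2) = -5 + 2 = -3)
r(h, X) = X + 2*h (r(h, X) = (X + h) + h = X + 2*h)
I(k, q) = 25 - 95/(-5 + 2*q)
-I(-223, R(2, 4)) = -10*(-22 + 5*(-3))/(-5 + 2*(-3)) = -10*(-22 - 15)/(-5 - 6) = -10*(-37)/(-11) = -10*(-1)*(-37)/11 = -1*370/11 = -370/11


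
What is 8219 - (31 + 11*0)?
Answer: 8188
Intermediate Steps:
8219 - (31 + 11*0) = 8219 - (31 + 0) = 8219 - 1*31 = 8219 - 31 = 8188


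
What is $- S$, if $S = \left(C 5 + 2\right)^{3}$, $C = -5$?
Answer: $12167$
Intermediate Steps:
$S = -12167$ ($S = \left(\left(-5\right) 5 + 2\right)^{3} = \left(-25 + 2\right)^{3} = \left(-23\right)^{3} = -12167$)
$- S = \left(-1\right) \left(-12167\right) = 12167$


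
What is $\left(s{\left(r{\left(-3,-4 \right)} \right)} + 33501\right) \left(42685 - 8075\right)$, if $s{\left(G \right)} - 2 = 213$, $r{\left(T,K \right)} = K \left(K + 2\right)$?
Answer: $1166910760$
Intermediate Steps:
$r{\left(T,K \right)} = K \left(2 + K\right)$
$s{\left(G \right)} = 215$ ($s{\left(G \right)} = 2 + 213 = 215$)
$\left(s{\left(r{\left(-3,-4 \right)} \right)} + 33501\right) \left(42685 - 8075\right) = \left(215 + 33501\right) \left(42685 - 8075\right) = 33716 \cdot 34610 = 1166910760$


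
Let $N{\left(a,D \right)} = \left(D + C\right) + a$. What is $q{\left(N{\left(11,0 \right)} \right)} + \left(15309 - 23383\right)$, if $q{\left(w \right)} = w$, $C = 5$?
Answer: $-8058$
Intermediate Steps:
$N{\left(a,D \right)} = 5 + D + a$ ($N{\left(a,D \right)} = \left(D + 5\right) + a = \left(5 + D\right) + a = 5 + D + a$)
$q{\left(N{\left(11,0 \right)} \right)} + \left(15309 - 23383\right) = \left(5 + 0 + 11\right) + \left(15309 - 23383\right) = 16 + \left(15309 - 23383\right) = 16 - 8074 = -8058$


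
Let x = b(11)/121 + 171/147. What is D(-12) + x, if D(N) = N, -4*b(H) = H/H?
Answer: -257053/23716 ≈ -10.839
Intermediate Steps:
b(H) = -¼ (b(H) = -H/(4*H) = -¼*1 = -¼)
x = 27539/23716 (x = -¼/121 + 171/147 = -¼*1/121 + 171*(1/147) = -1/484 + 57/49 = 27539/23716 ≈ 1.1612)
D(-12) + x = -12 + 27539/23716 = -257053/23716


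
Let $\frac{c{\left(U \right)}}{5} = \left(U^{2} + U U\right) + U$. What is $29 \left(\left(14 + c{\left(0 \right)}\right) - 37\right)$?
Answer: $-667$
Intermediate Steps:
$c{\left(U \right)} = 5 U + 10 U^{2}$ ($c{\left(U \right)} = 5 \left(\left(U^{2} + U U\right) + U\right) = 5 \left(\left(U^{2} + U^{2}\right) + U\right) = 5 \left(2 U^{2} + U\right) = 5 \left(U + 2 U^{2}\right) = 5 U + 10 U^{2}$)
$29 \left(\left(14 + c{\left(0 \right)}\right) - 37\right) = 29 \left(\left(14 + 5 \cdot 0 \left(1 + 2 \cdot 0\right)\right) - 37\right) = 29 \left(\left(14 + 5 \cdot 0 \left(1 + 0\right)\right) - 37\right) = 29 \left(\left(14 + 5 \cdot 0 \cdot 1\right) - 37\right) = 29 \left(\left(14 + 0\right) - 37\right) = 29 \left(14 - 37\right) = 29 \left(-23\right) = -667$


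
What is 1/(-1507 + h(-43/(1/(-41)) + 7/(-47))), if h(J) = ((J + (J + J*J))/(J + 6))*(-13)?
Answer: -162808/3967995685 ≈ -4.1030e-5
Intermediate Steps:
h(J) = -13*(J² + 2*J)/(6 + J) (h(J) = ((J + (J + J²))/(6 + J))*(-13) = ((J² + 2*J)/(6 + J))*(-13) = -13*(J² + 2*J)/(6 + J))
1/(-1507 + h(-43/(1/(-41)) + 7/(-47))) = 1/(-1507 - 13*(-43/(1/(-41)) + 7/(-47))*(2 + (-43/(1/(-41)) + 7/(-47)))/(6 + (-43/(1/(-41)) + 7/(-47)))) = 1/(-1507 - 13*(-43/(-1/41) + 7*(-1/47))*(2 + (-43/(-1/41) + 7*(-1/47)))/(6 + (-43/(-1/41) + 7*(-1/47)))) = 1/(-1507 - 13*(-43*(-41) - 7/47)*(2 + (-43*(-41) - 7/47))/(6 + (-43*(-41) - 7/47))) = 1/(-1507 - 13*(1763 - 7/47)*(2 + (1763 - 7/47))/(6 + (1763 - 7/47))) = 1/(-1507 - 13*82854/47*(2 + 82854/47)/(6 + 82854/47)) = 1/(-1507 - 13*82854/47*82948/47/83136/47) = 1/(-1507 - 13*82854/47*47/83136*82948/47) = 1/(-1507 - 3722644029/162808) = 1/(-3967995685/162808) = -162808/3967995685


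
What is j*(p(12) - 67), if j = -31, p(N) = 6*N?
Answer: -155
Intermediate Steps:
j*(p(12) - 67) = -31*(6*12 - 67) = -31*(72 - 67) = -31*5 = -155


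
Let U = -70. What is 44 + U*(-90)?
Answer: 6344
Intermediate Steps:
44 + U*(-90) = 44 - 70*(-90) = 44 + 6300 = 6344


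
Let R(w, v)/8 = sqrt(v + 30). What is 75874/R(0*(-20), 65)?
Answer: 37937*sqrt(95)/380 ≈ 973.06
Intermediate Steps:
R(w, v) = 8*sqrt(30 + v) (R(w, v) = 8*sqrt(v + 30) = 8*sqrt(30 + v))
75874/R(0*(-20), 65) = 75874/((8*sqrt(30 + 65))) = 75874/((8*sqrt(95))) = 75874*(sqrt(95)/760) = 37937*sqrt(95)/380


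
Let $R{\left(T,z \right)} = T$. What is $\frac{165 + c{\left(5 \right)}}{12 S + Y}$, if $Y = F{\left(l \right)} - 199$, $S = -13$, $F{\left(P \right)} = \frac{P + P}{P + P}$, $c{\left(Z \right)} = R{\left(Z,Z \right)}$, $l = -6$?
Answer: $- \frac{85}{177} \approx -0.48023$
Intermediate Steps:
$c{\left(Z \right)} = Z$
$F{\left(P \right)} = 1$ ($F{\left(P \right)} = \frac{2 P}{2 P} = 2 P \frac{1}{2 P} = 1$)
$Y = -198$ ($Y = 1 - 199 = -198$)
$\frac{165 + c{\left(5 \right)}}{12 S + Y} = \frac{165 + 5}{12 \left(-13\right) - 198} = \frac{170}{-156 - 198} = \frac{170}{-354} = 170 \left(- \frac{1}{354}\right) = - \frac{85}{177}$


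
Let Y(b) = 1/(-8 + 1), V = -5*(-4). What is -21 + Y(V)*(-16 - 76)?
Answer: -55/7 ≈ -7.8571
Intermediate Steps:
V = 20
Y(b) = -⅐ (Y(b) = 1/(-7) = -⅐)
-21 + Y(V)*(-16 - 76) = -21 - (-16 - 76)/7 = -21 - ⅐*(-92) = -21 + 92/7 = -55/7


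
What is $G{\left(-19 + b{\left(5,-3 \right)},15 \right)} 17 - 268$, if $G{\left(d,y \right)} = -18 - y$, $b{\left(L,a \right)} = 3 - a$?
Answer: $-829$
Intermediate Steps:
$G{\left(-19 + b{\left(5,-3 \right)},15 \right)} 17 - 268 = \left(-18 - 15\right) 17 - 268 = \left(-33\right) 17 - 268 = -561 - 268 = -829$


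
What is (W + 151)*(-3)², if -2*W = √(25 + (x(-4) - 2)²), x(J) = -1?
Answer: 1359 - 9*√34/2 ≈ 1332.8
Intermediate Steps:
W = -√34/2 (W = -√(25 + (-1 - 2)²)/2 = -√(25 + (-3)²)/2 = -√(25 + 9)/2 = -√34/2 ≈ -2.9155)
(W + 151)*(-3)² = (-√34/2 + 151)*(-3)² = (151 - √34/2)*9 = 1359 - 9*√34/2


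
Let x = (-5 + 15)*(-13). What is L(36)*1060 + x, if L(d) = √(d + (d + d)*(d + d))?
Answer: -130 + 6360*√145 ≈ 76455.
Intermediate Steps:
x = -130 (x = 10*(-13) = -130)
L(d) = √(d + 4*d²) (L(d) = √(d + (2*d)*(2*d)) = √(d + 4*d²))
L(36)*1060 + x = √(36*(1 + 4*36))*1060 - 130 = √(36*(1 + 144))*1060 - 130 = √(36*145)*1060 - 130 = √5220*1060 - 130 = (6*√145)*1060 - 130 = 6360*√145 - 130 = -130 + 6360*√145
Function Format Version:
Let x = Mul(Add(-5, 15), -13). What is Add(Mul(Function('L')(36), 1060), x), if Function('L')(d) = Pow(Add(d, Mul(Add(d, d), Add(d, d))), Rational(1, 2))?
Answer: Add(-130, Mul(6360, Pow(145, Rational(1, 2)))) ≈ 76455.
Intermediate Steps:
x = -130 (x = Mul(10, -13) = -130)
Function('L')(d) = Pow(Add(d, Mul(4, Pow(d, 2))), Rational(1, 2)) (Function('L')(d) = Pow(Add(d, Mul(Mul(2, d), Mul(2, d))), Rational(1, 2)) = Pow(Add(d, Mul(4, Pow(d, 2))), Rational(1, 2)))
Add(Mul(Function('L')(36), 1060), x) = Add(Mul(Pow(Mul(36, Add(1, Mul(4, 36))), Rational(1, 2)), 1060), -130) = Add(Mul(Pow(Mul(36, Add(1, 144)), Rational(1, 2)), 1060), -130) = Add(Mul(Pow(Mul(36, 145), Rational(1, 2)), 1060), -130) = Add(Mul(Pow(5220, Rational(1, 2)), 1060), -130) = Add(Mul(Mul(6, Pow(145, Rational(1, 2))), 1060), -130) = Add(Mul(6360, Pow(145, Rational(1, 2))), -130) = Add(-130, Mul(6360, Pow(145, Rational(1, 2))))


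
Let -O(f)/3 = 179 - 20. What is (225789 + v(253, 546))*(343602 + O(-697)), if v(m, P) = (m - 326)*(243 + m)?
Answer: 65049980625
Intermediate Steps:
O(f) = -477 (O(f) = -3*(179 - 20) = -3*159 = -477)
v(m, P) = (-326 + m)*(243 + m)
(225789 + v(253, 546))*(343602 + O(-697)) = (225789 + (-79218 + 253**2 - 83*253))*(343602 - 477) = (225789 + (-79218 + 64009 - 20999))*343125 = (225789 - 36208)*343125 = 189581*343125 = 65049980625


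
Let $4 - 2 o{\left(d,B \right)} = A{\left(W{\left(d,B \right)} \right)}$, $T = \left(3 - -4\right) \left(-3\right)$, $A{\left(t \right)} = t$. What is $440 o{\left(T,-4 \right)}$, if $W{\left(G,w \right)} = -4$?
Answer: $1760$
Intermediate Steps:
$T = -21$ ($T = \left(3 + 4\right) \left(-3\right) = 7 \left(-3\right) = -21$)
$o{\left(d,B \right)} = 4$ ($o{\left(d,B \right)} = 2 - -2 = 2 + 2 = 4$)
$440 o{\left(T,-4 \right)} = 440 \cdot 4 = 1760$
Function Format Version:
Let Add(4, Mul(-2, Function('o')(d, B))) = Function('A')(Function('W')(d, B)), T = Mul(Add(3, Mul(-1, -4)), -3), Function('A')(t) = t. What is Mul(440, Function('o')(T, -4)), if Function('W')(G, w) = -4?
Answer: 1760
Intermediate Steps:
T = -21 (T = Mul(Add(3, 4), -3) = Mul(7, -3) = -21)
Function('o')(d, B) = 4 (Function('o')(d, B) = Add(2, Mul(Rational(-1, 2), -4)) = Add(2, 2) = 4)
Mul(440, Function('o')(T, -4)) = Mul(440, 4) = 1760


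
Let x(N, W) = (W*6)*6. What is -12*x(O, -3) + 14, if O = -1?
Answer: 1310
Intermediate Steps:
x(N, W) = 36*W (x(N, W) = (6*W)*6 = 36*W)
-12*x(O, -3) + 14 = -432*(-3) + 14 = -12*(-108) + 14 = 1296 + 14 = 1310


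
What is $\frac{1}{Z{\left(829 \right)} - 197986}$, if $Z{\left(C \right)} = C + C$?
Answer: $- \frac{1}{196328} \approx -5.0935 \cdot 10^{-6}$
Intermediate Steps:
$Z{\left(C \right)} = 2 C$
$\frac{1}{Z{\left(829 \right)} - 197986} = \frac{1}{2 \cdot 829 - 197986} = \frac{1}{1658 - 197986} = \frac{1}{-196328} = - \frac{1}{196328}$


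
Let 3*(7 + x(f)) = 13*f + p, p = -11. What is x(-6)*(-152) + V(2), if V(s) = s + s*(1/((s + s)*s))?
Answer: 66907/12 ≈ 5575.6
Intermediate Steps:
x(f) = -32/3 + 13*f/3 (x(f) = -7 + (13*f - 11)/3 = -7 + (-11 + 13*f)/3 = -7 + (-11/3 + 13*f/3) = -32/3 + 13*f/3)
V(s) = s + 1/(2*s) (V(s) = s + s*(1/(((2*s))*s)) = s + s*((1/(2*s))/s) = s + s*(1/(2*s²)) = s + 1/(2*s))
x(-6)*(-152) + V(2) = (-32/3 + (13/3)*(-6))*(-152) + (2 + (½)/2) = (-32/3 - 26)*(-152) + (2 + (½)*(½)) = -110/3*(-152) + (2 + ¼) = 16720/3 + 9/4 = 66907/12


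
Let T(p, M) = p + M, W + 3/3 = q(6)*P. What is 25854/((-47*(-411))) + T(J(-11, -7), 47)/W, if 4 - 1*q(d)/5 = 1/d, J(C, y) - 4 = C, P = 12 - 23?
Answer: 9408118/8183969 ≈ 1.1496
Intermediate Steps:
P = -11
J(C, y) = 4 + C
q(d) = 20 - 5/d
W = -1271/6 (W = -1 + (20 - 5/6)*(-11) = -1 + (20 - 5*⅙)*(-11) = -1 + (20 - ⅚)*(-11) = -1 + (115/6)*(-11) = -1 - 1265/6 = -1271/6 ≈ -211.83)
T(p, M) = M + p
25854/((-47*(-411))) + T(J(-11, -7), 47)/W = 25854/((-47*(-411))) + (47 + (4 - 11))/(-1271/6) = 25854/19317 + (47 - 7)*(-6/1271) = 25854*(1/19317) + 40*(-6/1271) = 8618/6439 - 240/1271 = 9408118/8183969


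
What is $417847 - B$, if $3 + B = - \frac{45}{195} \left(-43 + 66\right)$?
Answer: $\frac{5432119}{13} \approx 4.1786 \cdot 10^{5}$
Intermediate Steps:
$B = - \frac{108}{13}$ ($B = -3 + - \frac{45}{195} \left(-43 + 66\right) = -3 + \left(-45\right) \frac{1}{195} \cdot 23 = -3 - \frac{69}{13} = - \frac{108}{13} \approx -8.3077$)
$417847 - B = 417847 - - \frac{108}{13} = 417847 + \frac{108}{13} = \frac{5432119}{13}$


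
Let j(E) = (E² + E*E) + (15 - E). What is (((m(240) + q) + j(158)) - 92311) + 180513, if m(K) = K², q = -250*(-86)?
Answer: 217087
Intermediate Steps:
q = 21500
j(E) = 15 - E + 2*E² (j(E) = (E² + E²) + (15 - E) = 2*E² + (15 - E) = 15 - E + 2*E²)
(((m(240) + q) + j(158)) - 92311) + 180513 = (((240² + 21500) + (15 - 1*158 + 2*158²)) - 92311) + 180513 = (((57600 + 21500) + (15 - 158 + 2*24964)) - 92311) + 180513 = ((79100 + (15 - 158 + 49928)) - 92311) + 180513 = ((79100 + 49785) - 92311) + 180513 = (128885 - 92311) + 180513 = 36574 + 180513 = 217087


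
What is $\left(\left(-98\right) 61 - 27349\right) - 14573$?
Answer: $-47900$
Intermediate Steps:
$\left(\left(-98\right) 61 - 27349\right) - 14573 = \left(-5978 - 27349\right) - 14573 = -33327 - 14573 = -47900$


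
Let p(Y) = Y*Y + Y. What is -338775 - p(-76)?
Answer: -344475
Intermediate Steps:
p(Y) = Y + Y² (p(Y) = Y² + Y = Y + Y²)
-338775 - p(-76) = -338775 - (-76)*(1 - 76) = -338775 - (-76)*(-75) = -338775 - 1*5700 = -338775 - 5700 = -344475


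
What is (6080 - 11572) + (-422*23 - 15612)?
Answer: -30810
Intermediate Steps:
(6080 - 11572) + (-422*23 - 15612) = -5492 + (-9706 - 15612) = -5492 - 25318 = -30810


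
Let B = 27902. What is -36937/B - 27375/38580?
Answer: -72961557/35881972 ≈ -2.0334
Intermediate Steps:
-36937/B - 27375/38580 = -36937/27902 - 27375/38580 = -36937*1/27902 - 27375*1/38580 = -36937/27902 - 1825/2572 = -72961557/35881972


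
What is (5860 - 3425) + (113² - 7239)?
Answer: 7965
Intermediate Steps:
(5860 - 3425) + (113² - 7239) = 2435 + (12769 - 7239) = 2435 + 5530 = 7965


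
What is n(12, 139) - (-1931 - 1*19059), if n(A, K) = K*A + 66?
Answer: 22724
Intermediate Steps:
n(A, K) = 66 + A*K (n(A, K) = A*K + 66 = 66 + A*K)
n(12, 139) - (-1931 - 1*19059) = (66 + 12*139) - (-1931 - 1*19059) = (66 + 1668) - (-1931 - 19059) = 1734 - 1*(-20990) = 1734 + 20990 = 22724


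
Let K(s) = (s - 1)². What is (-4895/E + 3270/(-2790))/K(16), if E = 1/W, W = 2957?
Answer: -1346130004/20925 ≈ -64331.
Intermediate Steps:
E = 1/2957 ≈ 0.00033818
K(s) = (-1 + s)²
(-4895/E + 3270/(-2790))/K(16) = (-4895/1/2957 + 3270/(-2790))/((-1 + 16)²) = (-4895*2957 + 3270*(-1/2790))/(15²) = (-14474515 - 109/93)/225 = -1346130004/93*1/225 = -1346130004/20925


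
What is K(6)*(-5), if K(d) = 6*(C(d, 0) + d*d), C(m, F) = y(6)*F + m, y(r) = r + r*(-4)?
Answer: -1260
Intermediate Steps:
y(r) = -3*r (y(r) = r - 4*r = -3*r)
C(m, F) = m - 18*F (C(m, F) = (-3*6)*F + m = -18*F + m = m - 18*F)
K(d) = 6*d + 6*d**2 (K(d) = 6*((d - 18*0) + d*d) = 6*((d + 0) + d**2) = 6*(d + d**2) = 6*d + 6*d**2)
K(6)*(-5) = (6*6*(1 + 6))*(-5) = (6*6*7)*(-5) = 252*(-5) = -1260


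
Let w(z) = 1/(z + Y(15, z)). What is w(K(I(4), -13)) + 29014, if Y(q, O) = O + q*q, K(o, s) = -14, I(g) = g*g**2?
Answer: 5715759/197 ≈ 29014.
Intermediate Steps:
I(g) = g**3
Y(q, O) = O + q**2
w(z) = 1/(225 + 2*z) (w(z) = 1/(z + (z + 15**2)) = 1/(z + (z + 225)) = 1/(z + (225 + z)) = 1/(225 + 2*z))
w(K(I(4), -13)) + 29014 = 1/(225 + 2*(-14)) + 29014 = 1/(225 - 28) + 29014 = 1/197 + 29014 = 5715759/197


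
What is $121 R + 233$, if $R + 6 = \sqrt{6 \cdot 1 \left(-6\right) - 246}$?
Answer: $-493 + 121 i \sqrt{282} \approx -493.0 + 2031.9 i$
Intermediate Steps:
$R = -6 + i \sqrt{282}$ ($R = -6 + \sqrt{6 \cdot 1 \left(-6\right) - 246} = -6 + \sqrt{6 \left(-6\right) - 246} = -6 + \sqrt{-36 - 246} = -6 + \sqrt{-282} = -6 + i \sqrt{282} \approx -6.0 + 16.793 i$)
$121 R + 233 = 121 \left(-6 + i \sqrt{282}\right) + 233 = \left(-726 + 121 i \sqrt{282}\right) + 233 = -493 + 121 i \sqrt{282}$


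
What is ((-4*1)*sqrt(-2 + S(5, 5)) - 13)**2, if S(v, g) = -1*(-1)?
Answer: 153 + 104*I ≈ 153.0 + 104.0*I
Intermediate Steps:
S(v, g) = 1
((-4*1)*sqrt(-2 + S(5, 5)) - 13)**2 = ((-4*1)*sqrt(-2 + 1) - 13)**2 = (-4*I - 13)**2 = (-13 - 4*I)**2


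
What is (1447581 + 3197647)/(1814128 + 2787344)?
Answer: 1161307/1150368 ≈ 1.0095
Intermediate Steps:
(1447581 + 3197647)/(1814128 + 2787344) = 4645228/4601472 = 4645228*(1/4601472) = 1161307/1150368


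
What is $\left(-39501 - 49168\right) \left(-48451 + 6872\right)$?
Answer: $3686768351$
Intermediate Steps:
$\left(-39501 - 49168\right) \left(-48451 + 6872\right) = \left(-88669\right) \left(-41579\right) = 3686768351$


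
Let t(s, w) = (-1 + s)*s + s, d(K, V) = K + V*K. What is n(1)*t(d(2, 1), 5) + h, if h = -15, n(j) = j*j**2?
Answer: 1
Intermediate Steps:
d(K, V) = K + K*V
n(j) = j**3
t(s, w) = s + s*(-1 + s) (t(s, w) = s*(-1 + s) + s = s + s*(-1 + s))
n(1)*t(d(2, 1), 5) + h = 1**3*(2*(1 + 1))**2 - 15 = 1*(2*2)**2 - 15 = 1*4**2 - 15 = 1*16 - 15 = 16 - 15 = 1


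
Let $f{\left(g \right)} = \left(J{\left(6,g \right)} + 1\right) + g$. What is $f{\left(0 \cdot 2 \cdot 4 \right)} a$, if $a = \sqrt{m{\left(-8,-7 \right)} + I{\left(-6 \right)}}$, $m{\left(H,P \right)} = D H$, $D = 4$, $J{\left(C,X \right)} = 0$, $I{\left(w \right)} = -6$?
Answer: $i \sqrt{38} \approx 6.1644 i$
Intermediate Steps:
$f{\left(g \right)} = 1 + g$ ($f{\left(g \right)} = \left(0 + 1\right) + g = 1 + g$)
$m{\left(H,P \right)} = 4 H$
$a = i \sqrt{38}$ ($a = \sqrt{4 \left(-8\right) - 6} = \sqrt{-32 - 6} = \sqrt{-38} = i \sqrt{38} \approx 6.1644 i$)
$f{\left(0 \cdot 2 \cdot 4 \right)} a = \left(1 + 0 \cdot 2 \cdot 4\right) i \sqrt{38} = \left(1 + 0 \cdot 8\right) i \sqrt{38} = \left(1 + 0\right) i \sqrt{38} = 1 i \sqrt{38} = i \sqrt{38}$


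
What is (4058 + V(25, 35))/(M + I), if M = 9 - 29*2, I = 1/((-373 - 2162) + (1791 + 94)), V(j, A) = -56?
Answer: -867100/10617 ≈ -81.671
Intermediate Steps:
I = -1/650 (I = 1/(-2535 + 1885) = 1/(-650) = -1/650 ≈ -0.0015385)
M = -49 (M = 9 - 58 = -49)
(4058 + V(25, 35))/(M + I) = (4058 - 56)/(-49 - 1/650) = 4002/(-31851/650) = 4002*(-650/31851) = -867100/10617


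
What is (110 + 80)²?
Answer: 36100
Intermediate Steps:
(110 + 80)² = 190² = 36100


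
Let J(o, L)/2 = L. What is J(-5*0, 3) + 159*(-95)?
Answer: -15099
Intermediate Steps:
J(o, L) = 2*L
J(-5*0, 3) + 159*(-95) = 2*3 + 159*(-95) = 6 - 15105 = -15099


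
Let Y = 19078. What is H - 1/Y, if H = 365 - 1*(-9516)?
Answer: 188509717/19078 ≈ 9881.0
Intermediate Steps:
H = 9881 (H = 365 + 9516 = 9881)
H - 1/Y = 9881 - 1/19078 = 188509717/19078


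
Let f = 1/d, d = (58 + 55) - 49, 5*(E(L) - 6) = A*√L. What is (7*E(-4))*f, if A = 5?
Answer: 21/32 + 7*I/32 ≈ 0.65625 + 0.21875*I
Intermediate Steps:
E(L) = 6 + √L (E(L) = 6 + (5*√L)/5 = 6 + √L)
d = 64 (d = 113 - 49 = 64)
f = 1/64 ≈ 0.015625
(7*E(-4))*f = (7*(6 + √(-4)))*(1/64) = (7*(6 + 2*I))*(1/64) = (42 + 14*I)*(1/64) = 21/32 + 7*I/32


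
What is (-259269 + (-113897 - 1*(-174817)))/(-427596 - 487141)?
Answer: 198349/914737 ≈ 0.21684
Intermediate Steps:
(-259269 + (-113897 - 1*(-174817)))/(-427596 - 487141) = (-259269 + (-113897 + 174817))/(-914737) = (-259269 + 60920)*(-1/914737) = -198349*(-1/914737) = 198349/914737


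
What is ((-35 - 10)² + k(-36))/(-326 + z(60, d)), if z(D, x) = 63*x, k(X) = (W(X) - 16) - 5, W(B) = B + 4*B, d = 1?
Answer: -1824/263 ≈ -6.9354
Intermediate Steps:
W(B) = 5*B
k(X) = -21 + 5*X (k(X) = (5*X - 16) - 5 = (-16 + 5*X) - 5 = -21 + 5*X)
((-35 - 10)² + k(-36))/(-326 + z(60, d)) = ((-35 - 10)² + (-21 + 5*(-36)))/(-326 + 63*1) = ((-45)² + (-21 - 180))/(-326 + 63) = (2025 - 201)/(-263) = 1824*(-1/263) = -1824/263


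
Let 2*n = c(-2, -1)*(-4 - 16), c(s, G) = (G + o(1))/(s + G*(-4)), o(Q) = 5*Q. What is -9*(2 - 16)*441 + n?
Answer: 55546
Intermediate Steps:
c(s, G) = (5 + G)/(s - 4*G) (c(s, G) = (G + 5*1)/(s + G*(-4)) = (G + 5)/(s - 4*G) = (5 + G)/(s - 4*G))
n = -20 (n = (((5 - 1)/(-2 - 4*(-1)))*(-4 - 16))/2 = ((4/(-2 + 4))*(-20))/2 = ((4/2)*(-20))/2 = (((½)*4)*(-20))/2 = (2*(-20))/2 = (½)*(-40) = -20)
-9*(2 - 16)*441 + n = -9*(2 - 16)*441 - 20 = -9*(-14)*441 - 20 = 126*441 - 20 = 55566 - 20 = 55546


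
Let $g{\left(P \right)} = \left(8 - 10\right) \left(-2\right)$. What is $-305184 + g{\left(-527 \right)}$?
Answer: $-305180$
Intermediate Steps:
$g{\left(P \right)} = 4$ ($g{\left(P \right)} = \left(-2\right) \left(-2\right) = 4$)
$-305184 + g{\left(-527 \right)} = -305184 + 4 = -305180$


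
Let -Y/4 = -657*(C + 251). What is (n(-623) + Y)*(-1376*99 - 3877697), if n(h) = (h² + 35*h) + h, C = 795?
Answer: -12501714193469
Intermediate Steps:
Y = 2748888 (Y = -(-2628)*(795 + 251) = -(-2628)*1046 = -4*(-687222) = 2748888)
n(h) = h² + 36*h
(n(-623) + Y)*(-1376*99 - 3877697) = (-623*(36 - 623) + 2748888)*(-1376*99 - 3877697) = (-623*(-587) + 2748888)*(-136224 - 3877697) = (365701 + 2748888)*(-4013921) = 3114589*(-4013921) = -12501714193469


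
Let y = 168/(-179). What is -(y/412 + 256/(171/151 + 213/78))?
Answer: -18529580458/279633979 ≈ -66.264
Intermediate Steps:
y = -168/179 (y = 168*(-1/179) = -168/179 ≈ -0.93855)
-(y/412 + 256/(171/151 + 213/78)) = -(-168/179/412 + 256/(171/151 + 213/78)) = -(-168/179*1/412 + 256/(171*(1/151) + 213*(1/78))) = -(-42/18437 + 256/(171/151 + 71/26)) = -(-42/18437 + 256/(15167/3926)) = -(-42/18437 + 256*(3926/15167)) = -(-42/18437 + 1005056/15167) = -1*18529580458/279633979 = -18529580458/279633979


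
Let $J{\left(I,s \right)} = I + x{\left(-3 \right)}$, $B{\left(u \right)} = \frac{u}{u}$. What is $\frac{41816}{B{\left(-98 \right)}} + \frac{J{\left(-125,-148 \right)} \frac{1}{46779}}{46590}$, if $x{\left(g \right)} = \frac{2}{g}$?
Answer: $\frac{273405587506903}{6538300830} \approx 41816.0$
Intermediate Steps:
$B{\left(u \right)} = 1$
$J{\left(I,s \right)} = - \frac{2}{3} + I$ ($J{\left(I,s \right)} = I + \frac{2}{-3} = I + 2 \left(- \frac{1}{3}\right) = I - \frac{2}{3} = - \frac{2}{3} + I$)
$\frac{41816}{B{\left(-98 \right)}} + \frac{J{\left(-125,-148 \right)} \frac{1}{46779}}{46590} = \frac{41816}{1} + \frac{\left(- \frac{2}{3} - 125\right) \frac{1}{46779}}{46590} = 41816 \cdot 1 + \left(- \frac{377}{3}\right) \frac{1}{46779} \cdot \frac{1}{46590} = 41816 - \frac{377}{6538300830} = \frac{273405587506903}{6538300830}$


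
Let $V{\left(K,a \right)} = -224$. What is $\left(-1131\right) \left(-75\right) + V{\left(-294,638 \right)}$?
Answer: $84601$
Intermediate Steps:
$\left(-1131\right) \left(-75\right) + V{\left(-294,638 \right)} = \left(-1131\right) \left(-75\right) - 224 = 84825 - 224 = 84601$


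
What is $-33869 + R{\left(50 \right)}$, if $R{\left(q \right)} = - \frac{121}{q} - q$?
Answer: $- \frac{1696071}{50} \approx -33921.0$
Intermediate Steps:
$R{\left(q \right)} = - q - \frac{121}{q}$
$-33869 + R{\left(50 \right)} = -33869 - \left(50 + \frac{121}{50}\right) = -33869 - \frac{2621}{50} = - \frac{1696071}{50}$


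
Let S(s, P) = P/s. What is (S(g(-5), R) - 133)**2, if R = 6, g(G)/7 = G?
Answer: 21724921/1225 ≈ 17735.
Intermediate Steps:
g(G) = 7*G
(S(g(-5), R) - 133)**2 = (6/((7*(-5))) - 133)**2 = (6/(-35) - 133)**2 = (6*(-1/35) - 133)**2 = (-6/35 - 133)**2 = (-4661/35)**2 = 21724921/1225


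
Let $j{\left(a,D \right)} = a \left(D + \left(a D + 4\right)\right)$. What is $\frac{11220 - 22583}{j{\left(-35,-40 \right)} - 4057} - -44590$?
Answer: $\frac{2309639593}{51797} \approx 44590.0$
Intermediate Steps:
$j{\left(a,D \right)} = a \left(4 + D + D a\right)$ ($j{\left(a,D \right)} = a \left(D + \left(D a + 4\right)\right) = a \left(D + \left(4 + D a\right)\right) = a \left(4 + D + D a\right)$)
$\frac{11220 - 22583}{j{\left(-35,-40 \right)} - 4057} - -44590 = \frac{11220 - 22583}{- 35 \left(4 - 40 - -1400\right) - 4057} - -44590 = - \frac{11363}{- 35 \left(4 - 40 + 1400\right) - 4057} + 44590 = - \frac{11363}{\left(-35\right) 1364 - 4057} + 44590 = - \frac{11363}{-47740 - 4057} + 44590 = - \frac{11363}{-51797} + 44590 = \left(-11363\right) \left(- \frac{1}{51797}\right) + 44590 = \frac{11363}{51797} + 44590 = \frac{2309639593}{51797}$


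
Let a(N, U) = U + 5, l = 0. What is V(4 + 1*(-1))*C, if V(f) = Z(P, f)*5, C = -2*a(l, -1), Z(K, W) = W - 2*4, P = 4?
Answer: 200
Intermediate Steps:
a(N, U) = 5 + U
Z(K, W) = -8 + W (Z(K, W) = W - 8 = -8 + W)
C = -8 (C = -2*(5 - 1) = -2*4 = -8)
V(f) = -40 + 5*f (V(f) = (-8 + f)*5 = -40 + 5*f)
V(4 + 1*(-1))*C = (-40 + 5*(4 + 1*(-1)))*(-8) = (-40 + 5*(4 - 1))*(-8) = (-40 + 5*3)*(-8) = (-40 + 15)*(-8) = -25*(-8) = 200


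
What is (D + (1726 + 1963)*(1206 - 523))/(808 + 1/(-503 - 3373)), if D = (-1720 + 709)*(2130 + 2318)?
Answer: -7664173716/3131807 ≈ -2447.2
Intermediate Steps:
D = -4496928 (D = -1011*4448 = -4496928)
(D + (1726 + 1963)*(1206 - 523))/(808 + 1/(-503 - 3373)) = (-4496928 + (1726 + 1963)*(1206 - 523))/(808 + 1/(-503 - 3373)) = (-4496928 + 3689*683)/(808 + 1/(-3876)) = (-4496928 + 2519587)/(808 - 1/3876) = -1977341/3131807/3876 = -1977341*3876/3131807 = -7664173716/3131807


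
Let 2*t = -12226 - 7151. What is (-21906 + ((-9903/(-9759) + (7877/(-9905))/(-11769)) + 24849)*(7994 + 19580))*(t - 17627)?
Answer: -7097408454025379292577972/379208537085 ≈ -1.8716e+13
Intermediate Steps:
t = -19377/2 (t = (-12226 - 7151)/2 = (1/2)*(-19377) = -19377/2 ≈ -9688.5)
(-21906 + ((-9903/(-9759) + (7877/(-9905))/(-11769)) + 24849)*(7994 + 19580))*(t - 17627) = (-21906 + ((-9903/(-9759) + (7877/(-9905))/(-11769)) + 24849)*(7994 + 19580))*(-19377/2 - 17627) = (-21906 + ((-9903*(-1/9759) + (7877*(-1/9905))*(-1/11769)) + 24849)*27574)*(-54631/2) = (-21906 + ((3301/3253 - 7877/9905*(-1/11769)) + 24849)*27574)*(-54631/2) = (-21906 + ((3301/3253 + 7877/116571945) + 24849)*27574)*(-54631/2) = (-21906 + (384829614326/379208537085 + 24849)*27574)*(-54631/2) = (-21906 + (9423337767639491/379208537085)*27574)*(-54631/2) = (-21906 + 259839115604891324834/379208537085)*(-54631/2) = (259830808662677940824/379208537085)*(-54631/2) = -7097408454025379292577972/379208537085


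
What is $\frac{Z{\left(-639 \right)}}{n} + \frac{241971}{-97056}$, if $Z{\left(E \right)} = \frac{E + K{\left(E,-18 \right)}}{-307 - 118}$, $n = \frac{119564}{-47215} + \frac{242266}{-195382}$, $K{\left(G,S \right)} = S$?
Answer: $- \frac{652098616162199}{224636463180960} \approx -2.9029$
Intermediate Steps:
$n = - \frac{245065089}{64964515}$ ($n = 119564 \left(- \frac{1}{47215}\right) + 242266 \left(- \frac{1}{195382}\right) = - \frac{1684}{665} - \frac{121133}{97691} = - \frac{245065089}{64964515} \approx -3.7723$)
$Z{\left(E \right)} = \frac{18}{425} - \frac{E}{425}$ ($Z{\left(E \right)} = \frac{E - 18}{-307 - 118} = \frac{-18 + E}{-425} = \left(-18 + E\right) \left(- \frac{1}{425}\right) = \frac{18}{425} - \frac{E}{425}$)
$\frac{Z{\left(-639 \right)}}{n} + \frac{241971}{-97056} = \frac{\frac{18}{425} - - \frac{639}{425}}{- \frac{245065089}{64964515}} + \frac{241971}{-97056} = \left(\frac{18}{425} + \frac{639}{425}\right) \left(- \frac{64964515}{245065089}\right) + 241971 \left(- \frac{1}{97056}\right) = \frac{657}{425} \left(- \frac{64964515}{245065089}\right) - \frac{80657}{32352} = - \frac{2845445757}{6943510855} - \frac{80657}{32352} = - \frac{652098616162199}{224636463180960}$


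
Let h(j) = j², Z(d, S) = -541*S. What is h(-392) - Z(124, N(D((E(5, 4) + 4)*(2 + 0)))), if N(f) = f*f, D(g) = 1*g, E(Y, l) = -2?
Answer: 162320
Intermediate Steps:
D(g) = g
N(f) = f²
h(-392) - Z(124, N(D((E(5, 4) + 4)*(2 + 0)))) = (-392)² - (-541)*((-2 + 4)*(2 + 0))² = 153664 - (-541)*(2*2)² = 153664 - (-541)*4² = 153664 - (-541)*16 = 153664 - 1*(-8656) = 153664 + 8656 = 162320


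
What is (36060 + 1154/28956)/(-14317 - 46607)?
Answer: -522077257/882057672 ≈ -0.59189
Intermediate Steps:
(36060 + 1154/28956)/(-14317 - 46607) = (36060 + 1154*(1/28956))/(-60924) = (36060 + 577/14478)*(-1/60924) = (522077257/14478)*(-1/60924) = -522077257/882057672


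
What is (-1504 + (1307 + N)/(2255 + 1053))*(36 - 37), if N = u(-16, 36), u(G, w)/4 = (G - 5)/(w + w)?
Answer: 29843557/19848 ≈ 1503.6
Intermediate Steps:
u(G, w) = 2*(-5 + G)/w (u(G, w) = 4*((G - 5)/(w + w)) = 4*((-5 + G)/((2*w))) = 4*((-5 + G)*(1/(2*w))) = 4*((-5 + G)/(2*w)) = 2*(-5 + G)/w)
N = -7/6 (N = 2*(-5 - 16)/36 = 2*(1/36)*(-21) = -7/6 ≈ -1.1667)
(-1504 + (1307 + N)/(2255 + 1053))*(36 - 37) = (-1504 + (1307 - 7/6)/(2255 + 1053))*(36 - 37) = (-1504 + (7835/6)/3308)*(-1) = (-1504 + (7835/6)*(1/3308))*(-1) = (-1504 + 7835/19848)*(-1) = -29843557/19848*(-1) = 29843557/19848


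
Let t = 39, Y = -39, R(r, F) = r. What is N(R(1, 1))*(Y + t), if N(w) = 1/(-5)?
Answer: 0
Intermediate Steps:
N(w) = -⅕
N(R(1, 1))*(Y + t) = -(-39 + 39)/5 = -⅕*0 = 0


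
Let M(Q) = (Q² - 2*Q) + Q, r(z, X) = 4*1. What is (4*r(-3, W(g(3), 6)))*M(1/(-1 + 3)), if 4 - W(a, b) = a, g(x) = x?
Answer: -4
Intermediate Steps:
W(a, b) = 4 - a
r(z, X) = 4
M(Q) = Q² - Q
(4*r(-3, W(g(3), 6)))*M(1/(-1 + 3)) = (4*4)*((-1 + 1/(-1 + 3))/(-1 + 3)) = 16*((-1 + 1/2)/2) = 16*((-1 + ½)/2) = 16*((½)*(-½)) = 16*(-¼) = -4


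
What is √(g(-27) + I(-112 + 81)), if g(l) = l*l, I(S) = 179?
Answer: 2*√227 ≈ 30.133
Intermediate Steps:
g(l) = l²
√(g(-27) + I(-112 + 81)) = √((-27)² + 179) = √(729 + 179) = √908 = 2*√227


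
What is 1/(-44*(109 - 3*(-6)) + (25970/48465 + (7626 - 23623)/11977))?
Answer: -116093061/648820875251 ≈ -0.00017893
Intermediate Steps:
1/(-44*(109 - 3*(-6)) + (25970/48465 + (7626 - 23623)/11977)) = 1/(-44*(109 + 18) + (25970*(1/48465) - 15997*1/11977)) = 1/(-44*127 + (5194/9693 - 15997/11977)) = 1/(-5588 - 92850383/116093061) = 1/(-648820875251/116093061) = -116093061/648820875251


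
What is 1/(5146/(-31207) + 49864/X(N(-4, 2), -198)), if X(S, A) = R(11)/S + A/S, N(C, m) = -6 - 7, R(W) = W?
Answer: 530519/1838946702 ≈ 0.00028849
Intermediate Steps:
N(C, m) = -13
X(S, A) = 11/S + A/S
1/(5146/(-31207) + 49864/X(N(-4, 2), -198)) = 1/(5146/(-31207) + 49864/(((11 - 198)/(-13)))) = 1/(5146*(-1/31207) + 49864/((-1/13*(-187)))) = 1/(-5146/31207 + 49864/(187/13)) = 1/(-5146/31207 + 49864*(13/187)) = 1/(-5146/31207 + 648232/187) = 1/(1838946702/530519) = 530519/1838946702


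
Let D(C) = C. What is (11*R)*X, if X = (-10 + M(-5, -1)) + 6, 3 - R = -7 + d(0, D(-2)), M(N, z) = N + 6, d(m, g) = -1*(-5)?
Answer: -165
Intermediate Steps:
d(m, g) = 5
M(N, z) = 6 + N
R = 5 (R = 3 - (-7 + 5) = 3 - 1*(-2) = 3 + 2 = 5)
X = -3 (X = (-10 + (6 - 5)) + 6 = (-10 + 1) + 6 = -9 + 6 = -3)
(11*R)*X = (11*5)*(-3) = 55*(-3) = -165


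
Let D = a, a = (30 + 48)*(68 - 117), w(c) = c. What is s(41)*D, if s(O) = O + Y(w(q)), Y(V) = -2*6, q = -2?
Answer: -110838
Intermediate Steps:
a = -3822 (a = 78*(-49) = -3822)
Y(V) = -12
D = -3822
s(O) = -12 + O (s(O) = O - 12 = -12 + O)
s(41)*D = (-12 + 41)*(-3822) = 29*(-3822) = -110838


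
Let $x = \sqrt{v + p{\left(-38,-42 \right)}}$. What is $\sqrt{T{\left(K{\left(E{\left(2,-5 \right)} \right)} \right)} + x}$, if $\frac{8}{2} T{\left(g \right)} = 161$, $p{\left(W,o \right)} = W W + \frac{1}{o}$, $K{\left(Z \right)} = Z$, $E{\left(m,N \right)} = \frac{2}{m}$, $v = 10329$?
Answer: $\frac{\sqrt{71001 + 42 \sqrt{20767530}}}{42} \approx 12.196$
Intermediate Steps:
$p{\left(W,o \right)} = W^{2} + \frac{1}{o}$
$T{\left(g \right)} = \frac{161}{4}$ ($T{\left(g \right)} = \frac{1}{4} \cdot 161 = \frac{161}{4}$)
$x = \frac{\sqrt{20767530}}{42}$ ($x = \sqrt{10329 + \left(\left(-38\right)^{2} + \frac{1}{-42}\right)} = \sqrt{10329 + \left(1444 - \frac{1}{42}\right)} = \sqrt{10329 + \frac{60647}{42}} = \sqrt{\frac{494465}{42}} = \frac{\sqrt{20767530}}{42} \approx 108.5$)
$\sqrt{T{\left(K{\left(E{\left(2,-5 \right)} \right)} \right)} + x} = \sqrt{\frac{161}{4} + \frac{\sqrt{20767530}}{42}}$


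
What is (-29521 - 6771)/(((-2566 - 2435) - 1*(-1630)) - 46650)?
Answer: 36292/50021 ≈ 0.72554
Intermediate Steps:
(-29521 - 6771)/(((-2566 - 2435) - 1*(-1630)) - 46650) = -36292/((-5001 + 1630) - 46650) = -36292/(-3371 - 46650) = -36292/(-50021) = -36292*(-1/50021) = 36292/50021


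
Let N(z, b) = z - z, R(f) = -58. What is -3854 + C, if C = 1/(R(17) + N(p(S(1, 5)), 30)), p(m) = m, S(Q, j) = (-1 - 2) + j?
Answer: -223533/58 ≈ -3854.0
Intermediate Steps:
S(Q, j) = -3 + j
N(z, b) = 0
C = -1/58 (C = 1/(-58 + 0) = 1/(-58) = -1/58 ≈ -0.017241)
-3854 + C = -3854 - 1/58 = -223533/58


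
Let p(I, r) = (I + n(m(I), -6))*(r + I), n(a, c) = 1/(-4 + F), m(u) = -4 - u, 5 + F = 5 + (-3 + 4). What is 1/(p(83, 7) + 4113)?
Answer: 1/11553 ≈ 8.6558e-5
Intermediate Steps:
F = 1 (F = -5 + (5 + (-3 + 4)) = -5 + (5 + 1) = -5 + 6 = 1)
n(a, c) = -⅓ (n(a, c) = 1/(-4 + 1) = 1/(-3) = -⅓)
p(I, r) = (-⅓ + I)*(I + r) (p(I, r) = (I - ⅓)*(r + I) = (-⅓ + I)*(I + r))
1/(p(83, 7) + 4113) = 1/((83² - ⅓*83 - ⅓*7 + 83*7) + 4113) = 1/((6889 - 83/3 - 7/3 + 581) + 4113) = 1/(7440 + 4113) = 1/11553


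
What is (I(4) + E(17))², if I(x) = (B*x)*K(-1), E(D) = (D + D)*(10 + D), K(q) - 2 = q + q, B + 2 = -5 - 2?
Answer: 842724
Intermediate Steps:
B = -9 (B = -2 + (-5 - 2) = -2 - 7 = -9)
K(q) = 2 + 2*q (K(q) = 2 + (q + q) = 2 + 2*q)
E(D) = 2*D*(10 + D) (E(D) = (2*D)*(10 + D) = 2*D*(10 + D))
I(x) = 0 (I(x) = (-9*x)*(2 + 2*(-1)) = (-9*x)*(2 - 2) = -9*x*0 = 0)
(I(4) + E(17))² = (0 + 2*17*(10 + 17))² = (0 + 2*17*27)² = (0 + 918)² = 918² = 842724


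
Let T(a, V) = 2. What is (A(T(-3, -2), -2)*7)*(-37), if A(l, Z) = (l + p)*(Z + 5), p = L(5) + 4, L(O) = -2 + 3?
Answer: -5439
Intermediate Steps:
L(O) = 1
p = 5 (p = 1 + 4 = 5)
A(l, Z) = (5 + Z)*(5 + l) (A(l, Z) = (l + 5)*(Z + 5) = (5 + l)*(5 + Z) = (5 + Z)*(5 + l))
(A(T(-3, -2), -2)*7)*(-37) = ((25 + 5*(-2) + 5*2 - 2*2)*7)*(-37) = ((25 - 10 + 10 - 4)*7)*(-37) = (21*7)*(-37) = 147*(-37) = -5439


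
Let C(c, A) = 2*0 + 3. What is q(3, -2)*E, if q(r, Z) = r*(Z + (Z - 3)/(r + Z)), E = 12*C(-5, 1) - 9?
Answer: -567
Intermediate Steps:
C(c, A) = 3 (C(c, A) = 0 + 3 = 3)
E = 27 (E = 12*3 - 9 = 36 - 9 = 27)
q(r, Z) = r*(Z + (-3 + Z)/(Z + r))
q(3, -2)*E = (3*(-3 - 2 + (-2)² - 2*3)/(-2 + 3))*27 = (3*(-3 - 2 + 4 - 6)/1)*27 = (3*1*(-7))*27 = -21*27 = -567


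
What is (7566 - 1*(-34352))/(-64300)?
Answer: -20959/32150 ≈ -0.65191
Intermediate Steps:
(7566 - 1*(-34352))/(-64300) = (7566 + 34352)*(-1/64300) = 41918*(-1/64300) = -20959/32150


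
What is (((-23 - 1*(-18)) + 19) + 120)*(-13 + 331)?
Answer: 42612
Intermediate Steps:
(((-23 - 1*(-18)) + 19) + 120)*(-13 + 331) = (((-23 + 18) + 19) + 120)*318 = ((-5 + 19) + 120)*318 = (14 + 120)*318 = 134*318 = 42612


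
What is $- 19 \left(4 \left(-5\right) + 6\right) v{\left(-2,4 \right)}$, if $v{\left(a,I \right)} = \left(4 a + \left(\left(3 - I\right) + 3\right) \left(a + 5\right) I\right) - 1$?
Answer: $3990$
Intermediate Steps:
$v{\left(a,I \right)} = -1 + 4 a + I \left(5 + a\right) \left(6 - I\right)$ ($v{\left(a,I \right)} = \left(4 a + \left(6 - I\right) \left(5 + a\right) I\right) - 1 = \left(4 a + \left(5 + a\right) \left(6 - I\right) I\right) - 1 = \left(4 a + I \left(5 + a\right) \left(6 - I\right)\right) - 1 = -1 + 4 a + I \left(5 + a\right) \left(6 - I\right)$)
$- 19 \left(4 \left(-5\right) + 6\right) v{\left(-2,4 \right)} = - 19 \left(4 \left(-5\right) + 6\right) \left(-1 - 5 \cdot 4^{2} + 4 \left(-2\right) + 30 \cdot 4 - - 2 \cdot 4^{2} + 6 \cdot 4 \left(-2\right)\right) = - 19 \left(-20 + 6\right) \left(-1 - 80 - 8 + 120 - \left(-2\right) 16 - 48\right) = \left(-19\right) \left(-14\right) \left(-1 - 80 - 8 + 120 + 32 - 48\right) = 266 \cdot 15 = 3990$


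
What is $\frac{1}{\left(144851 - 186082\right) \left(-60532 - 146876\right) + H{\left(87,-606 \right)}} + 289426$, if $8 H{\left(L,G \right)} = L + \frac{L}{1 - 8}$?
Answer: $\frac{69301868823306358}{239445899205} \approx 2.8943 \cdot 10^{5}$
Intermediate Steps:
$H{\left(L,G \right)} = \frac{3 L}{28}$ ($H{\left(L,G \right)} = \frac{L + \frac{L}{1 - 8}}{8} = \frac{L + \frac{L}{-7}}{8} = \frac{L + L \left(- \frac{1}{7}\right)}{8} = \frac{L - \frac{L}{7}}{8} = \frac{\frac{6}{7} L}{8} = \frac{3 L}{28}$)
$\frac{1}{\left(144851 - 186082\right) \left(-60532 - 146876\right) + H{\left(87,-606 \right)}} + 289426 = \frac{1}{\left(144851 - 186082\right) \left(-60532 - 146876\right) + \frac{3}{28} \cdot 87} + 289426 = \frac{1}{\left(-41231\right) \left(-207408\right) + \frac{261}{28}} + 289426 = \frac{1}{8551639248 + \frac{261}{28}} + 289426 = \frac{1}{\frac{239445899205}{28}} + 289426 = \frac{28}{239445899205} + 289426 = \frac{69301868823306358}{239445899205}$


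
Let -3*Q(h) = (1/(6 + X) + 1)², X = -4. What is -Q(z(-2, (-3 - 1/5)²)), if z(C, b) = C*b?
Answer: ¾ ≈ 0.75000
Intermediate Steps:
Q(h) = -¾ (Q(h) = -(1/(6 - 4) + 1)²/3 = -(1/2 + 1)²/3 = -(½ + 1)²/3 = -(3/2)²/3 = -⅓*9/4 = -¾)
-Q(z(-2, (-3 - 1/5)²)) = -1*(-¾) = ¾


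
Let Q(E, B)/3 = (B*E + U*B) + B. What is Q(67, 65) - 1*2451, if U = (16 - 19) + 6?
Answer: 11394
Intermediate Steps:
U = 3 (U = -3 + 6 = 3)
Q(E, B) = 12*B + 3*B*E (Q(E, B) = 3*((B*E + 3*B) + B) = 3*((3*B + B*E) + B) = 3*(4*B + B*E) = 12*B + 3*B*E)
Q(67, 65) - 1*2451 = 3*65*(4 + 67) - 1*2451 = 3*65*71 - 2451 = 13845 - 2451 = 11394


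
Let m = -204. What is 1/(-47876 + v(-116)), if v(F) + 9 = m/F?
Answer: -29/1388614 ≈ -2.0884e-5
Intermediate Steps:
v(F) = -9 - 204/F
1/(-47876 + v(-116)) = 1/(-47876 + (-9 - 204/(-116))) = 1/(-47876 + (-9 - 204*(-1/116))) = 1/(-47876 + (-9 + 51/29)) = 1/(-47876 - 210/29) = 1/(-1388614/29) = -29/1388614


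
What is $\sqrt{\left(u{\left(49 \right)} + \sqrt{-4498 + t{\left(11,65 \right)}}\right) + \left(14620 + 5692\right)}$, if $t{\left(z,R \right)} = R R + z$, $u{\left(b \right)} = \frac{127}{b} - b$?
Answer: $\frac{\sqrt{993014 + 49 i \sqrt{262}}}{7} \approx 142.36 + 0.056851 i$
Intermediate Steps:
$u{\left(b \right)} = - b + \frac{127}{b}$
$t{\left(z,R \right)} = z + R^{2}$ ($t{\left(z,R \right)} = R^{2} + z = z + R^{2}$)
$\sqrt{\left(u{\left(49 \right)} + \sqrt{-4498 + t{\left(11,65 \right)}}\right) + \left(14620 + 5692\right)} = \sqrt{\left(\left(\left(-1\right) 49 + \frac{127}{49}\right) + \sqrt{-4498 + \left(11 + 65^{2}\right)}\right) + \left(14620 + 5692\right)} = \sqrt{\left(\left(-49 + 127 \cdot \frac{1}{49}\right) + \sqrt{-4498 + \left(11 + 4225\right)}\right) + 20312} = \sqrt{\left(\left(-49 + \frac{127}{49}\right) + \sqrt{-4498 + 4236}\right) + 20312} = \sqrt{\left(- \frac{2274}{49} + \sqrt{-262}\right) + 20312} = \sqrt{\left(- \frac{2274}{49} + i \sqrt{262}\right) + 20312} = \sqrt{\frac{993014}{49} + i \sqrt{262}}$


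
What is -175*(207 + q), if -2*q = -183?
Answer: -104475/2 ≈ -52238.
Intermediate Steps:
q = 183/2 (q = -½*(-183) = 183/2 ≈ 91.500)
-175*(207 + q) = -175*(207 + 183/2) = -175*597/2 = -104475/2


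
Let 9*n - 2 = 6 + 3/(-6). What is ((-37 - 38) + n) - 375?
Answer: -2695/6 ≈ -449.17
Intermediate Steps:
n = 5/6 (n = 2/9 + (6 + 3/(-6))/9 = 2/9 + (6 - 1/6*3)/9 = 2/9 + (6 - 1/2)/9 = 2/9 + (1/9)*(11/2) = 2/9 + 11/18 = 5/6 ≈ 0.83333)
((-37 - 38) + n) - 375 = ((-37 - 38) + 5/6) - 375 = (-75 + 5/6) - 375 = -445/6 - 375 = -2695/6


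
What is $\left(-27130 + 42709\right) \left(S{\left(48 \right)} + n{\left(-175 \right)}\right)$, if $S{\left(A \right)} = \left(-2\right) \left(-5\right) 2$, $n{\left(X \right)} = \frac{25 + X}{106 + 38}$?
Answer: $\frac{2362815}{8} \approx 2.9535 \cdot 10^{5}$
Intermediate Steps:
$n{\left(X \right)} = \frac{25}{144} + \frac{X}{144}$ ($n{\left(X \right)} = \frac{25 + X}{144} = \left(25 + X\right) \frac{1}{144} = \frac{25}{144} + \frac{X}{144}$)
$S{\left(A \right)} = 20$ ($S{\left(A \right)} = 10 \cdot 2 = 20$)
$\left(-27130 + 42709\right) \left(S{\left(48 \right)} + n{\left(-175 \right)}\right) = \left(-27130 + 42709\right) \left(20 + \left(\frac{25}{144} + \frac{1}{144} \left(-175\right)\right)\right) = 15579 \left(20 + \left(\frac{25}{144} - \frac{175}{144}\right)\right) = 15579 \left(20 - \frac{25}{24}\right) = 15579 \cdot \frac{455}{24} = \frac{2362815}{8}$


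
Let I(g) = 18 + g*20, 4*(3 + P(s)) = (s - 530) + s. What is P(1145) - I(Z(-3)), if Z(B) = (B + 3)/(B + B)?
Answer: 419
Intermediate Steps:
P(s) = -271/2 + s/2 (P(s) = -3 + ((s - 530) + s)/4 = -3 + ((-530 + s) + s)/4 = -3 + (-530 + 2*s)/4 = -3 + (-265/2 + s/2) = -271/2 + s/2)
Z(B) = (3 + B)/(2*B) (Z(B) = (3 + B)/((2*B)) = (3 + B)*(1/(2*B)) = (3 + B)/(2*B))
I(g) = 18 + 20*g
P(1145) - I(Z(-3)) = (-271/2 + (½)*1145) - (18 + 20*((½)*(3 - 3)/(-3))) = (-271/2 + 1145/2) - (18 + 20*((½)*(-⅓)*0)) = 437 - (18 + 20*0) = 437 - (18 + 0) = 437 - 1*18 = 437 - 18 = 419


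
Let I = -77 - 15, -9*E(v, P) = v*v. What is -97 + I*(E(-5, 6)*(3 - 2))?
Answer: 1427/9 ≈ 158.56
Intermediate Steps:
E(v, P) = -v²/9 (E(v, P) = -v*v/9 = -v²/9)
I = -92
-97 + I*(E(-5, 6)*(3 - 2)) = -97 - 92*(-⅑*(-5)²)*(3 - 2) = -97 - 92*(-⅑*25) = -97 - (-2300)/9 = -97 - 92*(-25/9) = -97 + 2300/9 = 1427/9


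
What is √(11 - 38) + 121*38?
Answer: 4598 + 3*I*√3 ≈ 4598.0 + 5.1962*I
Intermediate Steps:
√(11 - 38) + 121*38 = √(-27) + 4598 = 3*I*√3 + 4598 = 4598 + 3*I*√3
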